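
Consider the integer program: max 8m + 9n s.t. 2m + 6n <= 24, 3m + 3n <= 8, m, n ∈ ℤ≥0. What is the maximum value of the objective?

The continuous relaxation peaks at (0, 2.67) with value 24.00; rounding to a feasible lattice point costs some objective.
(m,n)=(0,2): 2·0+6·2=12≤24, 3·0+3·2=6≤8, objective 18.
(m,n)=(1,1): 2·1+6·1=8≤24, 3·1+3·1=6≤8, objective 17.
(m,n)=(0,1): 2·0+6·1=6≤24, 3·0+3·1=3≤8, objective 9.
Maximum is 18 at (m,n)=(0,2).

18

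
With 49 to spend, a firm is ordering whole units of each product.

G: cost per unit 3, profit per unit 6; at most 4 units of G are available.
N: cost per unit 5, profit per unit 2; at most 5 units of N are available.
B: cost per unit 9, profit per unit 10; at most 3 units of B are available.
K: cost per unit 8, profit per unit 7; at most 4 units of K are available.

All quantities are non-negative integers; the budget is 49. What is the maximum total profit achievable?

61

This is a bounded integer knapsack.
Take 4×G, 3×B, and 1×K: cost 47 ≤ 49, profit 4·6 + 3·10 + 1·7 = 61.
G has the best ratio (6/3) and is taken to its limit of 4; remaining capacity is filled optimally with the others.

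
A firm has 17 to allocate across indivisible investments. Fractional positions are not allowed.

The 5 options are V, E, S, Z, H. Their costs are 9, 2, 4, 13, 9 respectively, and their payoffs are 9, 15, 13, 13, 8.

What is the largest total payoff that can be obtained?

37

V + E + S: cost 9 + 2 + 4 = 15 ≤ 17, payoff 9 + 15 + 13 = 37.
E + S: cost 2 + 4 = 6 ≤ 17, payoff 15 + 13 = 28.
E + S + H: cost 2 + 4 + 9 = 15 ≤ 17, payoff 15 + 13 + 8 = 36.
Best is V, E, and S with total payoff 37.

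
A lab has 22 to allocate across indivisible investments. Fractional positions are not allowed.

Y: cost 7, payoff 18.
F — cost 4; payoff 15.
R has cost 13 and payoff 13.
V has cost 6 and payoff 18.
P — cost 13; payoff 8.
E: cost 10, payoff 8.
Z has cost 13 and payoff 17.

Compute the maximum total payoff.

Take Y, F, and V: cost 7 + 4 + 6 = 17 ≤ 22, payoff 18 + 15 + 18 = 51.
No other feasible combination does better.

51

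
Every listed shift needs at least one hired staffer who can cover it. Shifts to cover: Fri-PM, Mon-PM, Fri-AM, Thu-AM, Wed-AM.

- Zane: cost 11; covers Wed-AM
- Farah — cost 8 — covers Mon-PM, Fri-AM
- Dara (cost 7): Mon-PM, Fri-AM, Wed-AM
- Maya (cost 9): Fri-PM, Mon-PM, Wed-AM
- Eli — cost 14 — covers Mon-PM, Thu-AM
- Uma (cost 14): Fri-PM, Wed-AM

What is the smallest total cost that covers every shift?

Choose Dara, Maya, and Eli: together they cover Fri-PM, Mon-PM, Fri-AM, Thu-AM, Wed-AM — every shift.
Total cost: 7 + 9 + 14 = 30.

30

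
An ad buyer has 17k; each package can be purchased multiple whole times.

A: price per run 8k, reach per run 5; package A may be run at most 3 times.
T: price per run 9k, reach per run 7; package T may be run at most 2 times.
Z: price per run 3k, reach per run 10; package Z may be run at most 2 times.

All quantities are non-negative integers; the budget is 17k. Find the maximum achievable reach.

This is a bounded integer knapsack.
Take 1×T and 2×Z: price 15 ≤ 17, reach 1·7 + 2·10 = 27.
Z has the best ratio (10/3) and is taken to its limit of 2; remaining capacity is filled optimally with the others.

27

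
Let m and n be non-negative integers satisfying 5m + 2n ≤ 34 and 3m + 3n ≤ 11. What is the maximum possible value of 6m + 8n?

(m,n)=(0,3) is feasible, giving 24.
(m,n)=(1,2) is feasible, giving 22.
(m,n)=(0,2) is feasible, giving 16.
Maximum is 24 at (m,n)=(0,3).

24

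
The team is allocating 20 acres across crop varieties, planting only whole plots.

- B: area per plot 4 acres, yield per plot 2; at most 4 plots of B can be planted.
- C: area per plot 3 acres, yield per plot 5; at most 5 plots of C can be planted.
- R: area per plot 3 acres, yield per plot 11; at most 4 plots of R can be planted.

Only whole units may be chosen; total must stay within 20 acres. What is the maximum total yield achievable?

This is a bounded integer knapsack.
Take 2×C and 4×R: area 18 ≤ 20, yield 2·5 + 4·11 = 54.
R has the best ratio (11/3) and is taken to its limit of 4; remaining capacity is filled optimally with the others.

54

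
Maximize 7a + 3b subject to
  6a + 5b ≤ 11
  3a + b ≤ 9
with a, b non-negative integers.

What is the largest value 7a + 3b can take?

10

(a,b)=(1,1): 6·1+5·1=11≤11, 3·1+1·1=4≤9, objective 10.
(a,b)=(1,0): 6·1+5·0=6≤11, 3·1+1·0=3≤9, objective 7.
(a,b)=(0,2): 6·0+5·2=10≤11, 3·0+1·2=2≤9, objective 6.
Maximum is 10 at (a,b)=(1,1).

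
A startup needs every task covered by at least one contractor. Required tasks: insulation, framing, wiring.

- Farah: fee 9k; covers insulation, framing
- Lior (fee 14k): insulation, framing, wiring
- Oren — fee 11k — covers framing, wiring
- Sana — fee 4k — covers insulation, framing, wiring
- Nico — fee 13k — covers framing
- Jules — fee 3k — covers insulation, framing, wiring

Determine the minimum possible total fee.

Jules alone covers insulation, framing, wiring — every task.
Total fee: 3.

3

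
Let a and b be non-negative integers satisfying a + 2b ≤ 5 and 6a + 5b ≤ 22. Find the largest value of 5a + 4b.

The continuous relaxation peaks at (3.67, 0) with value 18.33; rounding to a feasible lattice point costs some objective.
(a,b)=(3,0): 1·3+2·0=3≤5, 6·3+5·0=18≤22, objective 15.
(a,b)=(2,1): 1·2+2·1=4≤5, 6·2+5·1=17≤22, objective 14.
The best lattice point is (3,0), giving 15.

15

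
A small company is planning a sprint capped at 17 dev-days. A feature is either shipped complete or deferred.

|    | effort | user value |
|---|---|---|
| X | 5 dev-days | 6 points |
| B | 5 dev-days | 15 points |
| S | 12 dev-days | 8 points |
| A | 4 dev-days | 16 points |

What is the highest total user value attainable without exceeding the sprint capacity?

37

Allowing fractional choices, the relaxed optimum would be about 39.0, but features are indivisible.
X + B + A: effort 5 + 5 + 4 = 14 ≤ 17, user value 6 + 15 + 16 = 37.
S + A: effort 12 + 4 = 16 ≤ 17, user value 8 + 16 = 24.
B + A: effort 5 + 4 = 9 ≤ 17, user value 15 + 16 = 31.
Best is X, B, and A with total user value 37.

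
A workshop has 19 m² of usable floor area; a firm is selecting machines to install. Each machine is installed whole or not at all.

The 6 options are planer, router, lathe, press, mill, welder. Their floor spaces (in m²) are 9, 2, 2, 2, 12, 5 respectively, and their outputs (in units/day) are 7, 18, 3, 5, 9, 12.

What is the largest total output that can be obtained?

42

Allowing fractional choices, the relaxed optimum would be about 44.2, but machines are indivisible.
planer + router + press + welder: floor space 9 + 2 + 2 + 5 = 18 ≤ 19, output 7 + 18 + 5 + 12 = 42.
planer + router + lathe + welder: floor space 9 + 2 + 2 + 5 = 18 ≤ 19, output 7 + 18 + 3 + 12 = 40.
Best is planer, router, press, and welder with total output 42.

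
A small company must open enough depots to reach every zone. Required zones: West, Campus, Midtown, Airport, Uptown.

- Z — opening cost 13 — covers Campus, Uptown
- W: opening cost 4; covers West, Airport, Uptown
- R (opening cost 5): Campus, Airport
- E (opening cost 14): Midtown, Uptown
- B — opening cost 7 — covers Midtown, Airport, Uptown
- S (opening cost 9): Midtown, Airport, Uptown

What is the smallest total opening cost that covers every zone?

This is a weighted set-cover instance.
Choose W, R, and B: together they cover West, Campus, Midtown, Airport, Uptown — every zone.
Total opening cost: 4 + 5 + 7 = 16.
No cover costs less than 16.

16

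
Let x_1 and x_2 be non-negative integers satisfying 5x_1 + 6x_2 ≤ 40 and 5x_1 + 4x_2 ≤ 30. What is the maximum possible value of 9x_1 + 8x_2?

58

(x_1,x_2)=(2,5): 5·2+6·5=40≤40, 5·2+4·5=30≤30, objective 58.
(x_1,x_2)=(2,4): 5·2+6·4=34≤40, 5·2+4·4=26≤30, objective 50.
Maximum is 58 at (x_1,x_2)=(2,5).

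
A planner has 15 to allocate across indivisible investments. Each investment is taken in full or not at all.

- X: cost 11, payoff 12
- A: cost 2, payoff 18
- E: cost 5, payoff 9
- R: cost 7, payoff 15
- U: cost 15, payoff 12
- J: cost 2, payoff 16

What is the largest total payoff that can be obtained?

Treat it as a binary knapsack problem.
Allowing fractional choices, the relaxed optimum would be about 56.2, but investments are indivisible.
X + A + J: cost 11 + 2 + 2 = 15 ≤ 15, payoff 12 + 18 + 16 = 46.
A + R + J: cost 2 + 7 + 2 = 11 ≤ 15, payoff 18 + 15 + 16 = 49.
A + E + J: cost 2 + 5 + 2 = 9 ≤ 15, payoff 18 + 9 + 16 = 43.
Best is A, R, and J with total payoff 49.

49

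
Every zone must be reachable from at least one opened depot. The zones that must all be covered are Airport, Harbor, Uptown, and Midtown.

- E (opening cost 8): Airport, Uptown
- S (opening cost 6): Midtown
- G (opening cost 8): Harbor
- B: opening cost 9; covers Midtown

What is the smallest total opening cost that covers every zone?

Choose E, S, and G: together they cover Airport, Harbor, Uptown, Midtown — every zone.
Total opening cost: 8 + 6 + 8 = 22.

22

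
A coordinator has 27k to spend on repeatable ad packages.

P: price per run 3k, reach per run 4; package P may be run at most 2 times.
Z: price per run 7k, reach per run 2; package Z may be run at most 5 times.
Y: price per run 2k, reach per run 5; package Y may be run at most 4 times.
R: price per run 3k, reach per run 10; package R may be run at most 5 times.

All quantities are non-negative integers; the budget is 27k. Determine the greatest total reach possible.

74

R has the best ratio (10/3); taking only R gives at most 5×10 = 50 (stopped by the supply cap of 5).
Mixing does better — 1×P, 4×Y, and 5×R: price 26 ≤ 27, reach 1·4 + 4·5 + 5·10 = 74.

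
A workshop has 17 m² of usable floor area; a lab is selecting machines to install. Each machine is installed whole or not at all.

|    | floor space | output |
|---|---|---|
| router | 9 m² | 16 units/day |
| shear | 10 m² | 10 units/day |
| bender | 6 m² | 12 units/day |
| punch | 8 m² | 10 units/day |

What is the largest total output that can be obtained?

This is an integer program with binary decision variables.
Allowing fractional choices, the relaxed optimum would be about 30.5, but machines are indivisible.
router + punch: floor space 9 + 8 = 17 ≤ 17, output 16 + 10 = 26.
bender + punch: floor space 6 + 8 = 14 ≤ 17, output 12 + 10 = 22.
router + bender: floor space 9 + 6 = 15 ≤ 17, output 16 + 12 = 28.
Best is router and bender with total output 28.

28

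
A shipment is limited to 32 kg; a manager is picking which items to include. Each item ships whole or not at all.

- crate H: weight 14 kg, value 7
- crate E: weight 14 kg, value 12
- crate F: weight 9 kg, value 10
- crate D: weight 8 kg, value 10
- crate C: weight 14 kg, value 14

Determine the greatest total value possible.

Allowing fractional choices, the relaxed optimum would be about 34.9, but items are indivisible.
crate F + crate D + crate C: weight 9 + 8 + 14 = 31 ≤ 32, value 10 + 10 + 14 = 34.
crate H + crate F + crate D: weight 14 + 9 + 8 = 31 ≤ 32, value 7 + 10 + 10 = 27.
crate E + crate F + crate D: weight 14 + 9 + 8 = 31 ≤ 32, value 12 + 10 + 10 = 32.
Best is crate F, crate D, and crate C with total value 34.

34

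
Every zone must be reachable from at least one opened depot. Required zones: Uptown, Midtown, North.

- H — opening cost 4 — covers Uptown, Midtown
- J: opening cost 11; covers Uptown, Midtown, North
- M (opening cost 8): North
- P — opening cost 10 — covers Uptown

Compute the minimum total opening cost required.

11

The greedy cost-per-new-zone heuristic would pick H and M for 12, but a cheaper cover exists.
J alone covers Uptown, Midtown, North — every zone.
Total opening cost: 11.
No cover costs less than 11.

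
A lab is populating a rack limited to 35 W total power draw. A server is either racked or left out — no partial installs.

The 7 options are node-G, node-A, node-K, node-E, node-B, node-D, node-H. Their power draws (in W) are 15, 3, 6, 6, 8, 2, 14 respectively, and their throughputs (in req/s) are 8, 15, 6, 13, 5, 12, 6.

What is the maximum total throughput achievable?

54

Allowing fractional choices, the relaxed optimum would be about 56.3, but servers are indivisible.
node-A + node-K + node-E + node-D + node-H: power draw 3 + 6 + 6 + 2 + 14 = 31 ≤ 35, throughput 15 + 6 + 13 + 12 + 6 = 52.
node-G + node-A + node-K + node-E + node-D: power draw 15 + 3 + 6 + 6 + 2 = 32 ≤ 35, throughput 8 + 15 + 6 + 13 + 12 = 54.
node-G + node-A + node-E + node-B + node-D: power draw 15 + 3 + 6 + 8 + 2 = 34 ≤ 35, throughput 8 + 15 + 13 + 5 + 12 = 53.
Best is node-G, node-A, node-K, node-E, and node-D with total throughput 54.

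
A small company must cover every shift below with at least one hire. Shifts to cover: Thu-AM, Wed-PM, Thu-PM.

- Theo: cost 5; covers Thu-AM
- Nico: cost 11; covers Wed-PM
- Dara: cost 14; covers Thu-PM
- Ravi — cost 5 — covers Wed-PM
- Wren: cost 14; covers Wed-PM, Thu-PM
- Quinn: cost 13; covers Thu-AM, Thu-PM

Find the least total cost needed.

18

The greedy cost-per-new-shift heuristic would pick Theo, Ravi, and Quinn for 23, but a cheaper cover exists.
Choose Ravi and Quinn: together they cover Thu-AM, Wed-PM, Thu-PM — every shift.
Total cost: 5 + 13 = 18.
No cover costs less than 18.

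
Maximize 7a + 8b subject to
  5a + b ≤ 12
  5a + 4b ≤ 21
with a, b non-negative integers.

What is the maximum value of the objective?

(a,b)=(0,5): 5·0+1·5=5≤12, 5·0+4·5=20≤21, objective 40.
(a,b)=(1,4): 5·1+1·4=9≤12, 5·1+4·4=21≤21, objective 39.
The best lattice point is (0,5), giving 40.

40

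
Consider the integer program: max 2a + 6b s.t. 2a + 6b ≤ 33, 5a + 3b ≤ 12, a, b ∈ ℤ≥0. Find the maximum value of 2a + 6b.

(a,b)=(0,4): 2·0+6·4=24≤33, 5·0+3·4=12≤12, objective 24.
(a,b)=(0,3): 2·0+6·3=18≤33, 5·0+3·3=9≤12, objective 18.
Maximum is 24 at (a,b)=(0,4).

24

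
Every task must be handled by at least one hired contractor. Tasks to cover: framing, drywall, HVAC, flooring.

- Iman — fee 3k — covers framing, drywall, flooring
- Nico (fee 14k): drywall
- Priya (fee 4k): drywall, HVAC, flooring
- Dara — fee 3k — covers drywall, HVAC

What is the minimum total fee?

Choose Iman and Dara: together they cover framing, drywall, HVAC, flooring — every task.
Total fee: 3 + 3 = 6.

6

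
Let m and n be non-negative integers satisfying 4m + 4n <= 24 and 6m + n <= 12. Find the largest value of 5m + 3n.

(m,n)=(1,5) is feasible, giving 20.
(m,n)=(0,6) is feasible, giving 18.
Maximum is 20 at (m,n)=(1,5).

20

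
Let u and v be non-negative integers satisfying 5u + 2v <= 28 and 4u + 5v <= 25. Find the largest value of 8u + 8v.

48

The continuous relaxation peaks at (5.29, 0.765) with value 48.47; rounding to a feasible lattice point costs some objective.
(u,v)=(5,1): 5·5+2·1=27≤28, 4·5+5·1=25≤25, objective 48.
(u,v)=(5,0): 5·5+2·0=25≤28, 4·5+5·0=20≤25, objective 40.
No feasible integer point exceeds 48.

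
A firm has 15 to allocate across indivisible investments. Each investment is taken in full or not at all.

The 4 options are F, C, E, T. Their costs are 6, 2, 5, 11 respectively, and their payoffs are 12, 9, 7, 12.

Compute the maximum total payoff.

28

Treat it as a binary knapsack problem.
Allowing fractional choices, the relaxed optimum would be about 30.2, but investments are indivisible.
F + C + E: cost 6 + 2 + 5 = 13 ≤ 15, payoff 12 + 9 + 7 = 28.
F + C: cost 6 + 2 = 8 ≤ 15, payoff 12 + 9 = 21.
Best is F, C, and E with total payoff 28.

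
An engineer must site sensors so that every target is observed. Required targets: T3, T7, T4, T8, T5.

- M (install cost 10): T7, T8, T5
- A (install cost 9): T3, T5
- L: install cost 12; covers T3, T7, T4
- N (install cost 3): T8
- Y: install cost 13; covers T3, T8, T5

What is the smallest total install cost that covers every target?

The greedy cost-per-new-target heuristic would pick N, L, and A for 24, but a cheaper cover exists.
Choose M and L: together they cover T3, T7, T4, T8, T5 — every target.
Total install cost: 10 + 12 = 22.
No cover costs less than 22.

22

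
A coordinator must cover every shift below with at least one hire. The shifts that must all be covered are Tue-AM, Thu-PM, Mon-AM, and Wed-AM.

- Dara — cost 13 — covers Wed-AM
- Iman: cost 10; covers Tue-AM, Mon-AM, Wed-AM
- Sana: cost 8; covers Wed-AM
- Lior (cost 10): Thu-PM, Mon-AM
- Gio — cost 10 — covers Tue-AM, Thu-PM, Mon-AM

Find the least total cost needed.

18

Choose Sana and Gio: together they cover Tue-AM, Thu-PM, Mon-AM, Wed-AM — every shift.
Total cost: 8 + 10 = 18.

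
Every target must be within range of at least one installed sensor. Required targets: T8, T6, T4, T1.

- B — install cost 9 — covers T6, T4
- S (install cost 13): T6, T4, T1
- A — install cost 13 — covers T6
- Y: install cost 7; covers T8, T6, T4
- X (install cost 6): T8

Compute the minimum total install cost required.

This is an integer covering problem.
Choose S and X: together they cover T8, T6, T4, T1 — every target.
Total install cost: 13 + 6 = 19.

19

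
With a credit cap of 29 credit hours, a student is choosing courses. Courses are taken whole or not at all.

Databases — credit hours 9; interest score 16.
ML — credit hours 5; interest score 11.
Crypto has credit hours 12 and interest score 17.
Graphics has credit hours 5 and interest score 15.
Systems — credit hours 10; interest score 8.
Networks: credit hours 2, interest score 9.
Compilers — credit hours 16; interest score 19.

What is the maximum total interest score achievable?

Allowing fractional choices, the relaxed optimum would be about 62.3, but courses are indivisible.
ML + Graphics + Networks + Compilers: credit hours 5 + 5 + 2 + 16 = 28 ≤ 29, interest score 11 + 15 + 9 + 19 = 54.
Databases + Crypto + Graphics + Networks: credit hours 9 + 12 + 5 + 2 = 28 ≤ 29, interest score 16 + 17 + 15 + 9 = 57.
Databases + ML + Crypto + Networks: credit hours 9 + 5 + 12 + 2 = 28 ≤ 29, interest score 16 + 11 + 17 + 9 = 53.
Best is Databases, Crypto, Graphics, and Networks with total interest score 57.

57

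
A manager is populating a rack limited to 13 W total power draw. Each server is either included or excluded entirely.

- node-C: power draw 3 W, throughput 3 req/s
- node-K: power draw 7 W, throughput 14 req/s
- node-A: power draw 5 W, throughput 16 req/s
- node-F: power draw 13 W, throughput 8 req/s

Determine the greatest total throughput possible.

30

Treat it as a binary knapsack problem.
node-K + node-A: power draw 7 + 5 = 12 ≤ 13, throughput 14 + 16 = 30.
node-C + node-A: power draw 3 + 5 = 8 ≤ 13, throughput 3 + 16 = 19.
Best is node-K and node-A with total throughput 30.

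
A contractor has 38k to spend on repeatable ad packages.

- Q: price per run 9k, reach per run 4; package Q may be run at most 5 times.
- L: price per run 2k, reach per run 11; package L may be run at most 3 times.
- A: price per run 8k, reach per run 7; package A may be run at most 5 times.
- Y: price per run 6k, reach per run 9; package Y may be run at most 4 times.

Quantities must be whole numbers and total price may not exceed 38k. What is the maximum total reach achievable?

76

L has the best ratio (11/2); taking only L gives at most 3×11 = 33 (stopped by the supply cap of 3).
Mixing does better — 3×L, 1×A, and 4×Y: price 38 ≤ 38, reach 3·11 + 1·7 + 4·9 = 76.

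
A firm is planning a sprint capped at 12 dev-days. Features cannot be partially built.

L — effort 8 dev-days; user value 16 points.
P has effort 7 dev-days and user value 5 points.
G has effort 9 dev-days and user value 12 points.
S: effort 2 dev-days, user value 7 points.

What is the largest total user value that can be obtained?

This is a 0-1 knapsack instance.
Allowing fractional choices, the relaxed optimum would be about 25.7, but features are indivisible.
L: effort 8 ≤ 12, user value 16.
G + S: effort 9 + 2 = 11 ≤ 12, user value 12 + 7 = 19.
L + S: effort 8 + 2 = 10 ≤ 12, user value 16 + 7 = 23.
Best is L and S with total user value 23.

23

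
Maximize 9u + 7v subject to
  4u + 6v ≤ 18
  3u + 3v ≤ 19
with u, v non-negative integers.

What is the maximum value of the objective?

(u,v)=(4,0): 4·4+6·0=16≤18, 3·4+3·0=12≤19, objective 36.
(u,v)=(3,1): 4·3+6·1=18≤18, 3·3+3·1=12≤19, objective 34.
(u,v)=(3,0): 4·3+6·0=12≤18, 3·3+3·0=9≤19, objective 27.
Maximum is 36 at (u,v)=(4,0).

36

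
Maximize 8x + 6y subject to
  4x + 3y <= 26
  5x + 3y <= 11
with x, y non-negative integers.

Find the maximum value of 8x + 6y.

(x,y)=(1,2): 4·1+3·2=10≤26, 5·1+3·2=11≤11, objective 20.
(x,y)=(0,3): 4·0+3·3=9≤26, 5·0+3·3=9≤11, objective 18.
Maximum is 20 at (x,y)=(1,2).

20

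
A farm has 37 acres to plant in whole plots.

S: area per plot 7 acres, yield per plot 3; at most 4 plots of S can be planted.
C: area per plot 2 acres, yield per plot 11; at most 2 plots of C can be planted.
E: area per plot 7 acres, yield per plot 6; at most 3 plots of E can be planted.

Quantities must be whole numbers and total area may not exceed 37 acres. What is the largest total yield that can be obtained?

43

This is a bounded integer knapsack.
1×S, 2×C, and 3×E: area 32 ≤ 37, yield 1·3 + 2·11 + 3·6 = 43.
2×C and 3×E: area 25 ≤ 37, yield 2·11 + 3·6 = 40.
Best is 43.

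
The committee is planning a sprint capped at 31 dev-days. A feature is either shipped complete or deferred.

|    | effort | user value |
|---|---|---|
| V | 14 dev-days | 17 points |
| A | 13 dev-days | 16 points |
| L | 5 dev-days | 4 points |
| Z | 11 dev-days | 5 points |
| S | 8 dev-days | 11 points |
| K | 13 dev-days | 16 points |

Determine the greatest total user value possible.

Take A, L, and K: effort 13 + 5 + 13 = 31 ≤ 31, user value 16 + 4 + 16 = 36.
No other feasible combination does better.

36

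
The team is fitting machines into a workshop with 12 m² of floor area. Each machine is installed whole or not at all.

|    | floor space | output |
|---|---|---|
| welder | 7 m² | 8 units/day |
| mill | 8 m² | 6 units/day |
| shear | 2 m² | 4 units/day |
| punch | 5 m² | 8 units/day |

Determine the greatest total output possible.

Allowing fractional choices, the relaxed optimum would be about 17.7, but machines are indivisible.
welder + punch: floor space 7 + 5 = 12 ≤ 12, output 8 + 8 = 16.
shear + punch: floor space 2 + 5 = 7 ≤ 12, output 4 + 8 = 12.
Best is welder and punch with total output 16.

16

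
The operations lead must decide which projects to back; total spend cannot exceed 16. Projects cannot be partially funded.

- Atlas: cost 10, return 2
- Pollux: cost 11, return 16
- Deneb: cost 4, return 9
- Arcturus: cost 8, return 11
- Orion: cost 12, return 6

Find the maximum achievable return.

This is an integer program with binary decision variables.
Allowing fractional choices, the relaxed optimum would be about 26.4, but projects are indivisible.
Deneb + Arcturus: cost 4 + 8 = 12 ≤ 16, return 9 + 11 = 20.
Pollux + Deneb: cost 11 + 4 = 15 ≤ 16, return 16 + 9 = 25.
Best is Pollux and Deneb with total return 25.

25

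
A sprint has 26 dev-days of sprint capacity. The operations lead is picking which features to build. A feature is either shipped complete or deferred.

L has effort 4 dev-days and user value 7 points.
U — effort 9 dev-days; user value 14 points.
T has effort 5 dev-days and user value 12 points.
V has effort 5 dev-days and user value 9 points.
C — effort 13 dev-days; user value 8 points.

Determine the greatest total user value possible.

This is a 0-1 knapsack instance.
L + U + T + V: effort 4 + 9 + 5 + 5 = 23 ≤ 26, user value 7 + 14 + 12 + 9 = 42.
U + T + V: effort 9 + 5 + 5 = 19 ≤ 26, user value 14 + 12 + 9 = 35.
L + U + T: effort 4 + 9 + 5 = 18 ≤ 26, user value 7 + 14 + 12 = 33.
Best is L, U, T, and V with total user value 42.

42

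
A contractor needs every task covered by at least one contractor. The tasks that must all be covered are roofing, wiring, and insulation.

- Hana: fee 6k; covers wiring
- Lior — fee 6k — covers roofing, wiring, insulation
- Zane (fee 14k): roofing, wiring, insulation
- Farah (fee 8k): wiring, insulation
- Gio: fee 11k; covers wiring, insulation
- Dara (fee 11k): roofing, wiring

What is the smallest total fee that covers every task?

6

Lior alone covers roofing, wiring, insulation — every task.
Total fee: 6.
No cover costs less than 6.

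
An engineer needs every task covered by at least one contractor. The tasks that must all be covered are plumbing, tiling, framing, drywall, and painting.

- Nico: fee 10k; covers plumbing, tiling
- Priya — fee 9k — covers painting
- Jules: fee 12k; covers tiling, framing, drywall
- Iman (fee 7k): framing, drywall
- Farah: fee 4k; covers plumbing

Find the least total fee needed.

25

The greedy cost-per-new-task heuristic would pick Iman, Farah, Priya, and Nico for 30, but a cheaper cover exists.
Choose Priya, Jules, and Farah: together they cover plumbing, tiling, framing, drywall, painting — every task.
Total fee: 9 + 12 + 4 = 25.
No cover costs less than 25.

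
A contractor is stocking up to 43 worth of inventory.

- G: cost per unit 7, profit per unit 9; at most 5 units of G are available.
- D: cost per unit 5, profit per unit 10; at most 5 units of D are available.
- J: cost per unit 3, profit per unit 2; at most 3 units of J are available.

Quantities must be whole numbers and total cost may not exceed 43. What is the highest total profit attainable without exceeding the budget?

D has the best ratio (10/5); taking only D gives at most 5×10 = 50 (stopped by the supply cap of 5).
Mixing does better — 2×G, 5×D, and 1×J: cost 42 ≤ 43, profit 2·9 + 5·10 + 1·2 = 70.

70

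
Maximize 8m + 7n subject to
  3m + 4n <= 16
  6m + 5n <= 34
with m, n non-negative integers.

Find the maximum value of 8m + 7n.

(m,n)=(5,0) is feasible, giving 40.
(m,n)=(4,1) is feasible, giving 39.
(m,n)=(4,0) is feasible, giving 32.
No feasible integer point exceeds 40.

40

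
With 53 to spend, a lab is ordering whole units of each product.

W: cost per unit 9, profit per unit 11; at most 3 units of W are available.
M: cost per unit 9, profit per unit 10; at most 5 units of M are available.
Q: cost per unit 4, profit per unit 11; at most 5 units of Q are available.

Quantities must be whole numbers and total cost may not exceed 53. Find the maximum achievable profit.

3×W and 5×Q: cost 47 ≤ 53, profit 3·11 + 5·11 = 88.
2×W, 1×M, and 5×Q: cost 47 ≤ 53, profit 2·11 + 1·10 + 5·11 = 87.
Best is 88.

88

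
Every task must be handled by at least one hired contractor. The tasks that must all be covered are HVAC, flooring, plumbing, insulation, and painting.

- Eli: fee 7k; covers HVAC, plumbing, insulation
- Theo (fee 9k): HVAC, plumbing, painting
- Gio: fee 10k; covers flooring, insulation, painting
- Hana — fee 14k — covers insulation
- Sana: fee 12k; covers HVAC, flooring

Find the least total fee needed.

17

Choose Eli and Gio: together they cover HVAC, flooring, plumbing, insulation, painting — every task.
Total fee: 7 + 10 = 17.
No cover costs less than 17.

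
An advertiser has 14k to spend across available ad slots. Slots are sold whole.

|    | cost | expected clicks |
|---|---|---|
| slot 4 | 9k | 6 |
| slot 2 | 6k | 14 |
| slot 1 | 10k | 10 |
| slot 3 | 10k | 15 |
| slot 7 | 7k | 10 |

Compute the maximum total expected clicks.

Treat it as a binary knapsack problem.
Allowing fractional choices, the relaxed optimum would be about 26.0, but ad slots are indivisible.
slot 2: cost 6 ≤ 14, expected clicks 14.
slot 2 + slot 7: cost 6 + 7 = 13 ≤ 14, expected clicks 14 + 10 = 24.
slot 3: cost 10 ≤ 14, expected clicks 15.
Best is slot 2 and slot 7 with total expected clicks 24.

24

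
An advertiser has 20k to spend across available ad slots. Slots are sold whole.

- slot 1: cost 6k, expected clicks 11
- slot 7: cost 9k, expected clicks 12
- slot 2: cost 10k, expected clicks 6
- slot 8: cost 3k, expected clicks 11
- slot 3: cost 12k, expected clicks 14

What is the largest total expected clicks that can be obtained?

34

Allowing fractional choices, the relaxed optimum would be about 36.3, but ad slots are indivisible.
slot 1 + slot 2 + slot 8: cost 6 + 10 + 3 = 19 ≤ 20, expected clicks 11 + 6 + 11 = 28.
slot 1 + slot 7 + slot 8: cost 6 + 9 + 3 = 18 ≤ 20, expected clicks 11 + 12 + 11 = 34.
Best is slot 1, slot 7, and slot 8 with total expected clicks 34.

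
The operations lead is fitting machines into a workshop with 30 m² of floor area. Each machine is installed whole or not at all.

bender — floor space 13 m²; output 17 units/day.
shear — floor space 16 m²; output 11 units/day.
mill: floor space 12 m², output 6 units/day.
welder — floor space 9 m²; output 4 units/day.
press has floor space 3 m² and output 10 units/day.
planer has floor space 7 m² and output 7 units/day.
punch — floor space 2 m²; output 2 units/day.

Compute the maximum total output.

36

This is an integer program with binary decision variables.
bender + mill + press + punch: floor space 13 + 12 + 3 + 2 = 30 ≤ 30, output 17 + 6 + 10 + 2 = 35.
bender + press + planer: floor space 13 + 3 + 7 = 23 ≤ 30, output 17 + 10 + 7 = 34.
bender + press + planer + punch: floor space 13 + 3 + 7 + 2 = 25 ≤ 30, output 17 + 10 + 7 + 2 = 36.
Best is bender, press, planer, and punch with total output 36.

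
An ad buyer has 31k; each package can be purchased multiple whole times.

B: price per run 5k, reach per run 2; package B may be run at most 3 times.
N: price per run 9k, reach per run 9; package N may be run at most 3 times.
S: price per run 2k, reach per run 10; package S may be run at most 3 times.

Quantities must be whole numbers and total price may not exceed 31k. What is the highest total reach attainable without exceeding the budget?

2×N and 3×S: price 24 ≤ 31, reach 2·9 + 3·10 = 48.
1×B, 2×N, and 3×S: price 29 ≤ 31, reach 1·2 + 2·9 + 3·10 = 50.
Best is 50.

50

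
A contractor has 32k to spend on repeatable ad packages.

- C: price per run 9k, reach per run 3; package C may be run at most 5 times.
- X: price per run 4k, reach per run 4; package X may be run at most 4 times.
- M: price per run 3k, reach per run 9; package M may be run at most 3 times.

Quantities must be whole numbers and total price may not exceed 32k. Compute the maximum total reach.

1×C, 3×X, and 3×M: price 30 ≤ 32, reach 1·3 + 3·4 + 3·9 = 42.
4×X and 3×M: price 25 ≤ 32, reach 4·4 + 3·9 = 43.
Best is 43.

43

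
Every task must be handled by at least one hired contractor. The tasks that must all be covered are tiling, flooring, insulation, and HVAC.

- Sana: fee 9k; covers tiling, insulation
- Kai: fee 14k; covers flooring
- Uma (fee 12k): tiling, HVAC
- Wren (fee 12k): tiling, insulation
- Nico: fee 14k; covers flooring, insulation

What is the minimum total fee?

Choose Uma and Nico: together they cover tiling, flooring, insulation, HVAC — every task.
Total fee: 12 + 14 = 26.

26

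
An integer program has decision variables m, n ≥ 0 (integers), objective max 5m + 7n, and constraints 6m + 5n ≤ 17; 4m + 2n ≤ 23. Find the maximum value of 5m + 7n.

Relaxing integrality, the LP optimum is 23.80 at (m,n) = (0, 3.4), which is not an integer point.
(m,n)=(0,3): 6·0+5·3=15≤17, 4·0+2·3=6≤23, objective 21.
(m,n)=(1,2): 6·1+5·2=16≤17, 4·1+2·2=8≤23, objective 19.
(m,n)=(0,2): 6·0+5·2=10≤17, 4·0+2·2=4≤23, objective 14.
No feasible integer point exceeds 21.

21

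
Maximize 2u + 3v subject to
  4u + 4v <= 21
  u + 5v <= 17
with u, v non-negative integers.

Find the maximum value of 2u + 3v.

13

Relaxing integrality, the LP optimum is 13.44 at (u,v) = (2.31, 2.94), which is not an integer point.
(u,v)=(2,3): 4·2+4·3=20≤21, 1·2+5·3=17≤17, objective 13.
(u,v)=(3,2): 4·3+4·2=20≤21, 1·3+5·2=13≤17, objective 12.
No feasible integer point exceeds 13.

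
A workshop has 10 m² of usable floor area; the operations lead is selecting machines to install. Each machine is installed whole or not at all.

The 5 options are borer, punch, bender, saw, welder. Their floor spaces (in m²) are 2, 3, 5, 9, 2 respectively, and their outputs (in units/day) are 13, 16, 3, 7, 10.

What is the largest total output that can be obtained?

39

Treat it as a binary knapsack problem.
borer + punch + bender: floor space 2 + 3 + 5 = 10 ≤ 10, output 13 + 16 + 3 = 32.
borer + punch + welder: floor space 2 + 3 + 2 = 7 ≤ 10, output 13 + 16 + 10 = 39.
Best is borer, punch, and welder with total output 39.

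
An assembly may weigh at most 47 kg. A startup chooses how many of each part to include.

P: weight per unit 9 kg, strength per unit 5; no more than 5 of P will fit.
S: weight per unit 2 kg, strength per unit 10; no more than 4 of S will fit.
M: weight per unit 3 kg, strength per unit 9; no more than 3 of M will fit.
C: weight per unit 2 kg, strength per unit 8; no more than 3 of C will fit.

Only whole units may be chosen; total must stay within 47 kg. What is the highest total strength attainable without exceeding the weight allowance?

2×P, 4×S, 3×M, and 3×C: weight 41 ≤ 47, strength 2·5 + 4·10 + 3·9 + 3·8 = 101.
3×P, 4×S, 2×M, and 3×C: weight 47 ≤ 47, strength 3·5 + 4·10 + 2·9 + 3·8 = 97.
Best is 101.

101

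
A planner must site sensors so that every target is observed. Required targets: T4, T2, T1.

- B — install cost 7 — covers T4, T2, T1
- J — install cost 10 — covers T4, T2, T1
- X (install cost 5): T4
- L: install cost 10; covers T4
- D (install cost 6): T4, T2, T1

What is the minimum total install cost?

6

D alone covers T4, T2, T1 — every target.
Total install cost: 6.
No cover costs less than 6.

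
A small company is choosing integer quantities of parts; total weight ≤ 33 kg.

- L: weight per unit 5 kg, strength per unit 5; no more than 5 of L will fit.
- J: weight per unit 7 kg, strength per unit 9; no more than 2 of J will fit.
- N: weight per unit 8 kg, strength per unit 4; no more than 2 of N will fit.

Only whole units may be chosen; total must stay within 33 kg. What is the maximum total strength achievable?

34

J has the best ratio (9/7); taking only J gives at most 2×9 = 18 (stopped by the supply cap of 2).
Mixing does better — 5×L and 1×J: weight 32 ≤ 33, strength 5·5 + 1·9 = 34.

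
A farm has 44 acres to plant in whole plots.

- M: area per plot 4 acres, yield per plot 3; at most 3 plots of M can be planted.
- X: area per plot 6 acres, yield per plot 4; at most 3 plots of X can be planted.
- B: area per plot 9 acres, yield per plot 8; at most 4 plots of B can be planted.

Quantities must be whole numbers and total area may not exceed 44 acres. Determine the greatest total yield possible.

B has the best ratio (8/9); taking only B gives at most 4×8 = 32 (stopped by the area limit).
Mixing does better — 2×M and 4×B: area 44 ≤ 44, yield 2·3 + 4·8 = 38.

38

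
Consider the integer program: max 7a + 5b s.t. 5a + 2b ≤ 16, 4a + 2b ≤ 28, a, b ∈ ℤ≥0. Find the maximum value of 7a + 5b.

40

(a,b)=(0,8): 5·0+2·8=16≤16, 4·0+2·8=16≤28, objective 40.
(a,b)=(0,7): 5·0+2·7=14≤16, 4·0+2·7=14≤28, objective 35.
Maximum is 40 at (a,b)=(0,8).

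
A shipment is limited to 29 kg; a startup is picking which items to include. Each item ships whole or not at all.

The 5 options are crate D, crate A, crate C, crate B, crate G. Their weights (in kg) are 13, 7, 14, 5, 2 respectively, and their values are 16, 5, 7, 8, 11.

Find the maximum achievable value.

This is an integer program with binary decision variables.
Take crate D, crate A, crate B, and crate G: weight 13 + 7 + 5 + 2 = 27 ≤ 29, value 16 + 5 + 8 + 11 = 40.
No other feasible combination does better.

40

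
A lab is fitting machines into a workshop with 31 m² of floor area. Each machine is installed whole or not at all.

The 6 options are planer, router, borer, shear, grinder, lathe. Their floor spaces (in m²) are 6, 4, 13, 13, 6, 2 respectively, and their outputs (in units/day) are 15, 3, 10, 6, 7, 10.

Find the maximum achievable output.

planer + router + borer + grinder + lathe: floor space 6 + 4 + 13 + 6 + 2 = 31 ≤ 31, output 15 + 3 + 10 + 7 + 10 = 45.
planer + borer + grinder + lathe: floor space 6 + 13 + 6 + 2 = 27 ≤ 31, output 15 + 10 + 7 + 10 = 42.
Best is planer, router, borer, grinder, and lathe with total output 45.

45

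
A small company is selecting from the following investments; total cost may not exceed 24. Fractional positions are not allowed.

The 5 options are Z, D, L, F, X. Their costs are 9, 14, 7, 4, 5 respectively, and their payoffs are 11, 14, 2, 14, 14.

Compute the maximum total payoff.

This is a 0-1 knapsack instance.
Allowing fractional choices, the relaxed optimum would be about 45.0, but investments are indivisible.
Z + F + X: cost 9 + 4 + 5 = 18 ≤ 24, payoff 11 + 14 + 14 = 39.
D + F + X: cost 14 + 4 + 5 = 23 ≤ 24, payoff 14 + 14 + 14 = 42.
Best is D, F, and X with total payoff 42.

42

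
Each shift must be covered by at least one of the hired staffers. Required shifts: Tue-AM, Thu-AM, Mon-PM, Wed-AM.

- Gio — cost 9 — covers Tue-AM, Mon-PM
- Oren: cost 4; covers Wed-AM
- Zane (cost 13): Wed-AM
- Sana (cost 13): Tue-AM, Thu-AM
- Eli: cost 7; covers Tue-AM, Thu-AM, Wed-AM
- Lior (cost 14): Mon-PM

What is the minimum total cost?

16

Choose Gio and Eli: together they cover Tue-AM, Thu-AM, Mon-PM, Wed-AM — every shift.
Total cost: 9 + 7 = 16.
No cover costs less than 16.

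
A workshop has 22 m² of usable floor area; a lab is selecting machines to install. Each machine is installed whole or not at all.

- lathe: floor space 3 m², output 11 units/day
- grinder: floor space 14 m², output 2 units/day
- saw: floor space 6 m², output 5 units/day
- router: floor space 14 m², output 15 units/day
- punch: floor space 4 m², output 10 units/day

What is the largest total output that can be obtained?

36

This is an integer program with binary decision variables.
Take lathe, router, and punch: floor space 3 + 14 + 4 = 21 ≤ 22, output 11 + 15 + 10 = 36.
No other feasible combination does better.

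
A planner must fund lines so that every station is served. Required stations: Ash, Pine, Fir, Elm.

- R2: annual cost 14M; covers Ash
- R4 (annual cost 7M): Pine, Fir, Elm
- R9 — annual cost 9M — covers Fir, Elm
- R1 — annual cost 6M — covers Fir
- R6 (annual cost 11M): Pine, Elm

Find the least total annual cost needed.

21

This is an integer covering problem.
Choose R2 and R4: together they cover Ash, Pine, Fir, Elm — every station.
Total annual cost: 14 + 7 = 21.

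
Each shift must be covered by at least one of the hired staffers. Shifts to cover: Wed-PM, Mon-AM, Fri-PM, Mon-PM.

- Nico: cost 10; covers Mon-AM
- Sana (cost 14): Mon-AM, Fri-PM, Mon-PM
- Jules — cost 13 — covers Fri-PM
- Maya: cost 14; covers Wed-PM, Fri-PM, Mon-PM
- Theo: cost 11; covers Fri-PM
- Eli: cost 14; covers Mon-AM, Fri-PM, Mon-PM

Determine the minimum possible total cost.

24

The greedy cost-per-new-shift heuristic would pick Sana and Maya for 28, but a cheaper cover exists.
Choose Nico and Maya: together they cover Wed-PM, Mon-AM, Fri-PM, Mon-PM — every shift.
Total cost: 10 + 14 = 24.
No cover costs less than 24.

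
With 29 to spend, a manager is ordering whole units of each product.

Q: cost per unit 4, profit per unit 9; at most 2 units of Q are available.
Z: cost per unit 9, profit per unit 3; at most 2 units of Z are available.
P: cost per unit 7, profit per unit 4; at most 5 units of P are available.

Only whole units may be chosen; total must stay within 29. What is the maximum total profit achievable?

2×Q and 2×P: cost 22 ≤ 29, profit 2·9 + 2·4 = 26.
2×Q and 3×P: cost 29 ≤ 29, profit 2·9 + 3·4 = 30.
Best is 30.

30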